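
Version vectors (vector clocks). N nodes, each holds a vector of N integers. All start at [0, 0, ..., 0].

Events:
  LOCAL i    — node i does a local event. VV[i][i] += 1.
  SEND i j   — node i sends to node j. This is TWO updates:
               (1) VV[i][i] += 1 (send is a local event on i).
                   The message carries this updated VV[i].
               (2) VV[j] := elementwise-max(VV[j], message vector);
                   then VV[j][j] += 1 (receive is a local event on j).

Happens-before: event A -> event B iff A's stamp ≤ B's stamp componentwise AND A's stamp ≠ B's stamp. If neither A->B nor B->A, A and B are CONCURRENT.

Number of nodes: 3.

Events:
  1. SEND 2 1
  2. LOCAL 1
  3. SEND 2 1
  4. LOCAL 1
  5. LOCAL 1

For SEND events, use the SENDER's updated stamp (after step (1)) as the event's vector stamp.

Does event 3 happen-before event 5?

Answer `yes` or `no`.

Answer: yes

Derivation:
Initial: VV[0]=[0, 0, 0]
Initial: VV[1]=[0, 0, 0]
Initial: VV[2]=[0, 0, 0]
Event 1: SEND 2->1: VV[2][2]++ -> VV[2]=[0, 0, 1], msg_vec=[0, 0, 1]; VV[1]=max(VV[1],msg_vec) then VV[1][1]++ -> VV[1]=[0, 1, 1]
Event 2: LOCAL 1: VV[1][1]++ -> VV[1]=[0, 2, 1]
Event 3: SEND 2->1: VV[2][2]++ -> VV[2]=[0, 0, 2], msg_vec=[0, 0, 2]; VV[1]=max(VV[1],msg_vec) then VV[1][1]++ -> VV[1]=[0, 3, 2]
Event 4: LOCAL 1: VV[1][1]++ -> VV[1]=[0, 4, 2]
Event 5: LOCAL 1: VV[1][1]++ -> VV[1]=[0, 5, 2]
Event 3 stamp: [0, 0, 2]
Event 5 stamp: [0, 5, 2]
[0, 0, 2] <= [0, 5, 2]? True. Equal? False. Happens-before: True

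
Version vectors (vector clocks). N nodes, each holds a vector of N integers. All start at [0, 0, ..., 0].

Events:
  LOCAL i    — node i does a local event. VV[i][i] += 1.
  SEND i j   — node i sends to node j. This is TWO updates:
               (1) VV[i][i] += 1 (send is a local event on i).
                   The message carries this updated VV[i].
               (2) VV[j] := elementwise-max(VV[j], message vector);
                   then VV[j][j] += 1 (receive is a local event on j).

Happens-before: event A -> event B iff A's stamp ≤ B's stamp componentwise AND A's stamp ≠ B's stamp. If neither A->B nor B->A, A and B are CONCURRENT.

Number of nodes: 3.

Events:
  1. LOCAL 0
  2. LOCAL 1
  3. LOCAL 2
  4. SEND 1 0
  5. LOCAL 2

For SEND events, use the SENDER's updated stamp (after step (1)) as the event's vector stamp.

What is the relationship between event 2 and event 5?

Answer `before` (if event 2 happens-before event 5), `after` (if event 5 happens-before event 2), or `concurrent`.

Answer: concurrent

Derivation:
Initial: VV[0]=[0, 0, 0]
Initial: VV[1]=[0, 0, 0]
Initial: VV[2]=[0, 0, 0]
Event 1: LOCAL 0: VV[0][0]++ -> VV[0]=[1, 0, 0]
Event 2: LOCAL 1: VV[1][1]++ -> VV[1]=[0, 1, 0]
Event 3: LOCAL 2: VV[2][2]++ -> VV[2]=[0, 0, 1]
Event 4: SEND 1->0: VV[1][1]++ -> VV[1]=[0, 2, 0], msg_vec=[0, 2, 0]; VV[0]=max(VV[0],msg_vec) then VV[0][0]++ -> VV[0]=[2, 2, 0]
Event 5: LOCAL 2: VV[2][2]++ -> VV[2]=[0, 0, 2]
Event 2 stamp: [0, 1, 0]
Event 5 stamp: [0, 0, 2]
[0, 1, 0] <= [0, 0, 2]? False
[0, 0, 2] <= [0, 1, 0]? False
Relation: concurrent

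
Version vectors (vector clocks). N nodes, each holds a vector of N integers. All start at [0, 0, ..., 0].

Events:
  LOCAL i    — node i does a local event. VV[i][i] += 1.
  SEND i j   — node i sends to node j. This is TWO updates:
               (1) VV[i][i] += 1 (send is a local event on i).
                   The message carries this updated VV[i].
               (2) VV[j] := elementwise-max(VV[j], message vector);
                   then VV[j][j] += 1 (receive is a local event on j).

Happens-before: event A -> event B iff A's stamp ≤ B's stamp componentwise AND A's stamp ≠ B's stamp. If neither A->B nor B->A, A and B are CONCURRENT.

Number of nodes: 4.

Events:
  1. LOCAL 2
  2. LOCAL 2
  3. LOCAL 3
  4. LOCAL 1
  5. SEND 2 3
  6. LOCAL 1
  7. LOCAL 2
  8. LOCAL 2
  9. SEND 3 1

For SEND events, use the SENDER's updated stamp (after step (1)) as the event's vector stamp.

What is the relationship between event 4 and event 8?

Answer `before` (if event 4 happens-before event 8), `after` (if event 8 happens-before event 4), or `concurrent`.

Initial: VV[0]=[0, 0, 0, 0]
Initial: VV[1]=[0, 0, 0, 0]
Initial: VV[2]=[0, 0, 0, 0]
Initial: VV[3]=[0, 0, 0, 0]
Event 1: LOCAL 2: VV[2][2]++ -> VV[2]=[0, 0, 1, 0]
Event 2: LOCAL 2: VV[2][2]++ -> VV[2]=[0, 0, 2, 0]
Event 3: LOCAL 3: VV[3][3]++ -> VV[3]=[0, 0, 0, 1]
Event 4: LOCAL 1: VV[1][1]++ -> VV[1]=[0, 1, 0, 0]
Event 5: SEND 2->3: VV[2][2]++ -> VV[2]=[0, 0, 3, 0], msg_vec=[0, 0, 3, 0]; VV[3]=max(VV[3],msg_vec) then VV[3][3]++ -> VV[3]=[0, 0, 3, 2]
Event 6: LOCAL 1: VV[1][1]++ -> VV[1]=[0, 2, 0, 0]
Event 7: LOCAL 2: VV[2][2]++ -> VV[2]=[0, 0, 4, 0]
Event 8: LOCAL 2: VV[2][2]++ -> VV[2]=[0, 0, 5, 0]
Event 9: SEND 3->1: VV[3][3]++ -> VV[3]=[0, 0, 3, 3], msg_vec=[0, 0, 3, 3]; VV[1]=max(VV[1],msg_vec) then VV[1][1]++ -> VV[1]=[0, 3, 3, 3]
Event 4 stamp: [0, 1, 0, 0]
Event 8 stamp: [0, 0, 5, 0]
[0, 1, 0, 0] <= [0, 0, 5, 0]? False
[0, 0, 5, 0] <= [0, 1, 0, 0]? False
Relation: concurrent

Answer: concurrent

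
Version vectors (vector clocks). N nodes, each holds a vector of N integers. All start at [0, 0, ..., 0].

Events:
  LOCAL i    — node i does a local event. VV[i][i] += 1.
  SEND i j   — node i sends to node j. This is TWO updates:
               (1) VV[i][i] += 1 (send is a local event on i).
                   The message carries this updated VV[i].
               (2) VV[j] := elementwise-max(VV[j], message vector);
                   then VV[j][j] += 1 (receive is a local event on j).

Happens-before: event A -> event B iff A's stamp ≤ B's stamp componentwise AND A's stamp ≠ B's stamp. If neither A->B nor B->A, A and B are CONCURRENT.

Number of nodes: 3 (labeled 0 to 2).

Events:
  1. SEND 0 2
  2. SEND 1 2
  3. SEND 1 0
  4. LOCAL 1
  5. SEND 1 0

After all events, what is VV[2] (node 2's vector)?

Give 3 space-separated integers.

Initial: VV[0]=[0, 0, 0]
Initial: VV[1]=[0, 0, 0]
Initial: VV[2]=[0, 0, 0]
Event 1: SEND 0->2: VV[0][0]++ -> VV[0]=[1, 0, 0], msg_vec=[1, 0, 0]; VV[2]=max(VV[2],msg_vec) then VV[2][2]++ -> VV[2]=[1, 0, 1]
Event 2: SEND 1->2: VV[1][1]++ -> VV[1]=[0, 1, 0], msg_vec=[0, 1, 0]; VV[2]=max(VV[2],msg_vec) then VV[2][2]++ -> VV[2]=[1, 1, 2]
Event 3: SEND 1->0: VV[1][1]++ -> VV[1]=[0, 2, 0], msg_vec=[0, 2, 0]; VV[0]=max(VV[0],msg_vec) then VV[0][0]++ -> VV[0]=[2, 2, 0]
Event 4: LOCAL 1: VV[1][1]++ -> VV[1]=[0, 3, 0]
Event 5: SEND 1->0: VV[1][1]++ -> VV[1]=[0, 4, 0], msg_vec=[0, 4, 0]; VV[0]=max(VV[0],msg_vec) then VV[0][0]++ -> VV[0]=[3, 4, 0]
Final vectors: VV[0]=[3, 4, 0]; VV[1]=[0, 4, 0]; VV[2]=[1, 1, 2]

Answer: 1 1 2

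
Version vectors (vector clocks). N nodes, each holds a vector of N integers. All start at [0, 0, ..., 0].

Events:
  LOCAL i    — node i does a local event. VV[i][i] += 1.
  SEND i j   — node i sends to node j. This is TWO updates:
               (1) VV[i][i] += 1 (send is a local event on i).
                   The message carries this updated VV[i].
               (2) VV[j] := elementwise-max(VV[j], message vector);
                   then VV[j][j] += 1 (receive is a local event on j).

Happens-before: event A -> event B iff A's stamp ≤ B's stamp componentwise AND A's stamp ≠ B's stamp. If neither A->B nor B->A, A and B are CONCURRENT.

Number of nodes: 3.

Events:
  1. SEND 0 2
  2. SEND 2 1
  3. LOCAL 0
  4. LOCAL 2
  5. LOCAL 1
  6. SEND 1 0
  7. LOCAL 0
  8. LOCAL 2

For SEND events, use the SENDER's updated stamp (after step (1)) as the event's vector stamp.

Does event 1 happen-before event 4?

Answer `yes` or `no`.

Answer: yes

Derivation:
Initial: VV[0]=[0, 0, 0]
Initial: VV[1]=[0, 0, 0]
Initial: VV[2]=[0, 0, 0]
Event 1: SEND 0->2: VV[0][0]++ -> VV[0]=[1, 0, 0], msg_vec=[1, 0, 0]; VV[2]=max(VV[2],msg_vec) then VV[2][2]++ -> VV[2]=[1, 0, 1]
Event 2: SEND 2->1: VV[2][2]++ -> VV[2]=[1, 0, 2], msg_vec=[1, 0, 2]; VV[1]=max(VV[1],msg_vec) then VV[1][1]++ -> VV[1]=[1, 1, 2]
Event 3: LOCAL 0: VV[0][0]++ -> VV[0]=[2, 0, 0]
Event 4: LOCAL 2: VV[2][2]++ -> VV[2]=[1, 0, 3]
Event 5: LOCAL 1: VV[1][1]++ -> VV[1]=[1, 2, 2]
Event 6: SEND 1->0: VV[1][1]++ -> VV[1]=[1, 3, 2], msg_vec=[1, 3, 2]; VV[0]=max(VV[0],msg_vec) then VV[0][0]++ -> VV[0]=[3, 3, 2]
Event 7: LOCAL 0: VV[0][0]++ -> VV[0]=[4, 3, 2]
Event 8: LOCAL 2: VV[2][2]++ -> VV[2]=[1, 0, 4]
Event 1 stamp: [1, 0, 0]
Event 4 stamp: [1, 0, 3]
[1, 0, 0] <= [1, 0, 3]? True. Equal? False. Happens-before: True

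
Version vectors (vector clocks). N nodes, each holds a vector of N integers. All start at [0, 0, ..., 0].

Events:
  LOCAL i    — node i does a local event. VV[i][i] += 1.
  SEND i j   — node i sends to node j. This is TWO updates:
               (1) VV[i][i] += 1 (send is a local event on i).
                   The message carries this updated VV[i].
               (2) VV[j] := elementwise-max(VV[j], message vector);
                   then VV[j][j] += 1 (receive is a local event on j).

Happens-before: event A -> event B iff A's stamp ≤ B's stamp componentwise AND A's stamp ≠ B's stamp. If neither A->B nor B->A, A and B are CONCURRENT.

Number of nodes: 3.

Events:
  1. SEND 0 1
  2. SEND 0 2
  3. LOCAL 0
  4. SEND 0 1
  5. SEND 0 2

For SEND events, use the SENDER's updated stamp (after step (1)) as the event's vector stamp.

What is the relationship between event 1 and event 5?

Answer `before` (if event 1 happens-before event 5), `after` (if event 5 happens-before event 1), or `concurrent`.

Answer: before

Derivation:
Initial: VV[0]=[0, 0, 0]
Initial: VV[1]=[0, 0, 0]
Initial: VV[2]=[0, 0, 0]
Event 1: SEND 0->1: VV[0][0]++ -> VV[0]=[1, 0, 0], msg_vec=[1, 0, 0]; VV[1]=max(VV[1],msg_vec) then VV[1][1]++ -> VV[1]=[1, 1, 0]
Event 2: SEND 0->2: VV[0][0]++ -> VV[0]=[2, 0, 0], msg_vec=[2, 0, 0]; VV[2]=max(VV[2],msg_vec) then VV[2][2]++ -> VV[2]=[2, 0, 1]
Event 3: LOCAL 0: VV[0][0]++ -> VV[0]=[3, 0, 0]
Event 4: SEND 0->1: VV[0][0]++ -> VV[0]=[4, 0, 0], msg_vec=[4, 0, 0]; VV[1]=max(VV[1],msg_vec) then VV[1][1]++ -> VV[1]=[4, 2, 0]
Event 5: SEND 0->2: VV[0][0]++ -> VV[0]=[5, 0, 0], msg_vec=[5, 0, 0]; VV[2]=max(VV[2],msg_vec) then VV[2][2]++ -> VV[2]=[5, 0, 2]
Event 1 stamp: [1, 0, 0]
Event 5 stamp: [5, 0, 0]
[1, 0, 0] <= [5, 0, 0]? True
[5, 0, 0] <= [1, 0, 0]? False
Relation: before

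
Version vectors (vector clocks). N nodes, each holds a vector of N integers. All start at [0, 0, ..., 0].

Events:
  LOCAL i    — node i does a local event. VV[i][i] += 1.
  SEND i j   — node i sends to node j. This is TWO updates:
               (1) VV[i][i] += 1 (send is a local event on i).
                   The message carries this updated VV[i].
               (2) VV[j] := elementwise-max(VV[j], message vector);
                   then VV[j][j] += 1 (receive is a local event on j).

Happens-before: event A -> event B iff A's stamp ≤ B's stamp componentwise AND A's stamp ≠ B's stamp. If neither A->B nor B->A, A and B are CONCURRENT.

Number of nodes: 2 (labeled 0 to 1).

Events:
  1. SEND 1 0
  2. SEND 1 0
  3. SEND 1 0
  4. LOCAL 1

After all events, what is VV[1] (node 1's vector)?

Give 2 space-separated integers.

Initial: VV[0]=[0, 0]
Initial: VV[1]=[0, 0]
Event 1: SEND 1->0: VV[1][1]++ -> VV[1]=[0, 1], msg_vec=[0, 1]; VV[0]=max(VV[0],msg_vec) then VV[0][0]++ -> VV[0]=[1, 1]
Event 2: SEND 1->0: VV[1][1]++ -> VV[1]=[0, 2], msg_vec=[0, 2]; VV[0]=max(VV[0],msg_vec) then VV[0][0]++ -> VV[0]=[2, 2]
Event 3: SEND 1->0: VV[1][1]++ -> VV[1]=[0, 3], msg_vec=[0, 3]; VV[0]=max(VV[0],msg_vec) then VV[0][0]++ -> VV[0]=[3, 3]
Event 4: LOCAL 1: VV[1][1]++ -> VV[1]=[0, 4]
Final vectors: VV[0]=[3, 3]; VV[1]=[0, 4]

Answer: 0 4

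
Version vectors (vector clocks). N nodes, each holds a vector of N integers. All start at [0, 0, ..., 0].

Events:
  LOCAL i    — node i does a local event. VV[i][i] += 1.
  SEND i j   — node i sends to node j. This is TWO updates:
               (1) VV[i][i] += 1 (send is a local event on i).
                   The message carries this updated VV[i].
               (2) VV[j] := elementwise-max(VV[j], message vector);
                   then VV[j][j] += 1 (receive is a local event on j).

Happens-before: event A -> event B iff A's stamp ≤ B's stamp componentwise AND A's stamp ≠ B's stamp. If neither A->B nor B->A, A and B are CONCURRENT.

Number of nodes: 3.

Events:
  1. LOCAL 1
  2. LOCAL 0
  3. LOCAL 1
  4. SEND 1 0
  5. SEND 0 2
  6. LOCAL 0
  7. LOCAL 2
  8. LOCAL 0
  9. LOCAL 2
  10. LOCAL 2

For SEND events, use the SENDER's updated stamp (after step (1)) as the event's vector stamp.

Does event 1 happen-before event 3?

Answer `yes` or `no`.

Answer: yes

Derivation:
Initial: VV[0]=[0, 0, 0]
Initial: VV[1]=[0, 0, 0]
Initial: VV[2]=[0, 0, 0]
Event 1: LOCAL 1: VV[1][1]++ -> VV[1]=[0, 1, 0]
Event 2: LOCAL 0: VV[0][0]++ -> VV[0]=[1, 0, 0]
Event 3: LOCAL 1: VV[1][1]++ -> VV[1]=[0, 2, 0]
Event 4: SEND 1->0: VV[1][1]++ -> VV[1]=[0, 3, 0], msg_vec=[0, 3, 0]; VV[0]=max(VV[0],msg_vec) then VV[0][0]++ -> VV[0]=[2, 3, 0]
Event 5: SEND 0->2: VV[0][0]++ -> VV[0]=[3, 3, 0], msg_vec=[3, 3, 0]; VV[2]=max(VV[2],msg_vec) then VV[2][2]++ -> VV[2]=[3, 3, 1]
Event 6: LOCAL 0: VV[0][0]++ -> VV[0]=[4, 3, 0]
Event 7: LOCAL 2: VV[2][2]++ -> VV[2]=[3, 3, 2]
Event 8: LOCAL 0: VV[0][0]++ -> VV[0]=[5, 3, 0]
Event 9: LOCAL 2: VV[2][2]++ -> VV[2]=[3, 3, 3]
Event 10: LOCAL 2: VV[2][2]++ -> VV[2]=[3, 3, 4]
Event 1 stamp: [0, 1, 0]
Event 3 stamp: [0, 2, 0]
[0, 1, 0] <= [0, 2, 0]? True. Equal? False. Happens-before: True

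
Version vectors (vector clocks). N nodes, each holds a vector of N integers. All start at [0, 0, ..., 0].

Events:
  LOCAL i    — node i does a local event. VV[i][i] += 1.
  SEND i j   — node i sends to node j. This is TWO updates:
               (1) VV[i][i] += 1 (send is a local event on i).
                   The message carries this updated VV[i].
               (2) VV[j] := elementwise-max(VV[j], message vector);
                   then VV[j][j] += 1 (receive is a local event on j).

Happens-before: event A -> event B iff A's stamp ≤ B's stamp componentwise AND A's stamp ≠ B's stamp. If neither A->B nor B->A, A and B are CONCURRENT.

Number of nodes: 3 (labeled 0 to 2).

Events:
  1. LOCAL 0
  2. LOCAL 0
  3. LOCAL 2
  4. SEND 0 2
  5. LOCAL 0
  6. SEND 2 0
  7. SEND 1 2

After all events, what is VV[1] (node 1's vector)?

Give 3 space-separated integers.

Answer: 0 1 0

Derivation:
Initial: VV[0]=[0, 0, 0]
Initial: VV[1]=[0, 0, 0]
Initial: VV[2]=[0, 0, 0]
Event 1: LOCAL 0: VV[0][0]++ -> VV[0]=[1, 0, 0]
Event 2: LOCAL 0: VV[0][0]++ -> VV[0]=[2, 0, 0]
Event 3: LOCAL 2: VV[2][2]++ -> VV[2]=[0, 0, 1]
Event 4: SEND 0->2: VV[0][0]++ -> VV[0]=[3, 0, 0], msg_vec=[3, 0, 0]; VV[2]=max(VV[2],msg_vec) then VV[2][2]++ -> VV[2]=[3, 0, 2]
Event 5: LOCAL 0: VV[0][0]++ -> VV[0]=[4, 0, 0]
Event 6: SEND 2->0: VV[2][2]++ -> VV[2]=[3, 0, 3], msg_vec=[3, 0, 3]; VV[0]=max(VV[0],msg_vec) then VV[0][0]++ -> VV[0]=[5, 0, 3]
Event 7: SEND 1->2: VV[1][1]++ -> VV[1]=[0, 1, 0], msg_vec=[0, 1, 0]; VV[2]=max(VV[2],msg_vec) then VV[2][2]++ -> VV[2]=[3, 1, 4]
Final vectors: VV[0]=[5, 0, 3]; VV[1]=[0, 1, 0]; VV[2]=[3, 1, 4]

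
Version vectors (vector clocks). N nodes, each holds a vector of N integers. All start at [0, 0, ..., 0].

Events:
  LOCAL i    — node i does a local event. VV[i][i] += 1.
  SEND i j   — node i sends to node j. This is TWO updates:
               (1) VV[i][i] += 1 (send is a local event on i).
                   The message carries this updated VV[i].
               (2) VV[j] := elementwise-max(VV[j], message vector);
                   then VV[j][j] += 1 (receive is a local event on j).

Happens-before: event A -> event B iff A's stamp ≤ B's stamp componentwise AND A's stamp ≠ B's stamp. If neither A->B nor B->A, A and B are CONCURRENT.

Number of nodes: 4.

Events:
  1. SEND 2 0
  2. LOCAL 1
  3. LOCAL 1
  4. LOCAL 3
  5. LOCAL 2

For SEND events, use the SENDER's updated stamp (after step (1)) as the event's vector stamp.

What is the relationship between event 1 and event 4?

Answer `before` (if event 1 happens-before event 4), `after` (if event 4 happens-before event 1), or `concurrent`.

Initial: VV[0]=[0, 0, 0, 0]
Initial: VV[1]=[0, 0, 0, 0]
Initial: VV[2]=[0, 0, 0, 0]
Initial: VV[3]=[0, 0, 0, 0]
Event 1: SEND 2->0: VV[2][2]++ -> VV[2]=[0, 0, 1, 0], msg_vec=[0, 0, 1, 0]; VV[0]=max(VV[0],msg_vec) then VV[0][0]++ -> VV[0]=[1, 0, 1, 0]
Event 2: LOCAL 1: VV[1][1]++ -> VV[1]=[0, 1, 0, 0]
Event 3: LOCAL 1: VV[1][1]++ -> VV[1]=[0, 2, 0, 0]
Event 4: LOCAL 3: VV[3][3]++ -> VV[3]=[0, 0, 0, 1]
Event 5: LOCAL 2: VV[2][2]++ -> VV[2]=[0, 0, 2, 0]
Event 1 stamp: [0, 0, 1, 0]
Event 4 stamp: [0, 0, 0, 1]
[0, 0, 1, 0] <= [0, 0, 0, 1]? False
[0, 0, 0, 1] <= [0, 0, 1, 0]? False
Relation: concurrent

Answer: concurrent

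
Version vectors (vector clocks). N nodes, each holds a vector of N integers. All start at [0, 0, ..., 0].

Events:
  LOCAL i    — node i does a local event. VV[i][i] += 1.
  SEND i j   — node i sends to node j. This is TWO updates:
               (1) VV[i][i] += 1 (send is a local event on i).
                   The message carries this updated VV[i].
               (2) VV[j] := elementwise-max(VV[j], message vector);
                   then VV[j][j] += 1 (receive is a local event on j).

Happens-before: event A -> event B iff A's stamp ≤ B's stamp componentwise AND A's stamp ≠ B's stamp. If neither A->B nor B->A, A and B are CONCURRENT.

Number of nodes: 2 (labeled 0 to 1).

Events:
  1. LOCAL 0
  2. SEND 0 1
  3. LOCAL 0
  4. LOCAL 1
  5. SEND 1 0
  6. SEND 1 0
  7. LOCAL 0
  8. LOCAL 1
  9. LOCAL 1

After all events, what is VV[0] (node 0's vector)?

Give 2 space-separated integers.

Answer: 6 4

Derivation:
Initial: VV[0]=[0, 0]
Initial: VV[1]=[0, 0]
Event 1: LOCAL 0: VV[0][0]++ -> VV[0]=[1, 0]
Event 2: SEND 0->1: VV[0][0]++ -> VV[0]=[2, 0], msg_vec=[2, 0]; VV[1]=max(VV[1],msg_vec) then VV[1][1]++ -> VV[1]=[2, 1]
Event 3: LOCAL 0: VV[0][0]++ -> VV[0]=[3, 0]
Event 4: LOCAL 1: VV[1][1]++ -> VV[1]=[2, 2]
Event 5: SEND 1->0: VV[1][1]++ -> VV[1]=[2, 3], msg_vec=[2, 3]; VV[0]=max(VV[0],msg_vec) then VV[0][0]++ -> VV[0]=[4, 3]
Event 6: SEND 1->0: VV[1][1]++ -> VV[1]=[2, 4], msg_vec=[2, 4]; VV[0]=max(VV[0],msg_vec) then VV[0][0]++ -> VV[0]=[5, 4]
Event 7: LOCAL 0: VV[0][0]++ -> VV[0]=[6, 4]
Event 8: LOCAL 1: VV[1][1]++ -> VV[1]=[2, 5]
Event 9: LOCAL 1: VV[1][1]++ -> VV[1]=[2, 6]
Final vectors: VV[0]=[6, 4]; VV[1]=[2, 6]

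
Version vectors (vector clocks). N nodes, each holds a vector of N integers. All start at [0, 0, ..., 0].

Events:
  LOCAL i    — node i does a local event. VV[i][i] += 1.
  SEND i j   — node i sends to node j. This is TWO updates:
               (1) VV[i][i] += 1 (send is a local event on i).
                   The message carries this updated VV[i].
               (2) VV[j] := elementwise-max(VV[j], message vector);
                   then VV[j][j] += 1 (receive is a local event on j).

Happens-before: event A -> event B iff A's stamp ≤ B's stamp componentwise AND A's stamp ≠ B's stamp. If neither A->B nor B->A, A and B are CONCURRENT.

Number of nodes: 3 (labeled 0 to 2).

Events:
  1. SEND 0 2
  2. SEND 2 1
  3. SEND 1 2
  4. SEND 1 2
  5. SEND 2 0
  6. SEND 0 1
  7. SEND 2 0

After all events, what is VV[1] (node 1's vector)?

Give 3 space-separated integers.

Initial: VV[0]=[0, 0, 0]
Initial: VV[1]=[0, 0, 0]
Initial: VV[2]=[0, 0, 0]
Event 1: SEND 0->2: VV[0][0]++ -> VV[0]=[1, 0, 0], msg_vec=[1, 0, 0]; VV[2]=max(VV[2],msg_vec) then VV[2][2]++ -> VV[2]=[1, 0, 1]
Event 2: SEND 2->1: VV[2][2]++ -> VV[2]=[1, 0, 2], msg_vec=[1, 0, 2]; VV[1]=max(VV[1],msg_vec) then VV[1][1]++ -> VV[1]=[1, 1, 2]
Event 3: SEND 1->2: VV[1][1]++ -> VV[1]=[1, 2, 2], msg_vec=[1, 2, 2]; VV[2]=max(VV[2],msg_vec) then VV[2][2]++ -> VV[2]=[1, 2, 3]
Event 4: SEND 1->2: VV[1][1]++ -> VV[1]=[1, 3, 2], msg_vec=[1, 3, 2]; VV[2]=max(VV[2],msg_vec) then VV[2][2]++ -> VV[2]=[1, 3, 4]
Event 5: SEND 2->0: VV[2][2]++ -> VV[2]=[1, 3, 5], msg_vec=[1, 3, 5]; VV[0]=max(VV[0],msg_vec) then VV[0][0]++ -> VV[0]=[2, 3, 5]
Event 6: SEND 0->1: VV[0][0]++ -> VV[0]=[3, 3, 5], msg_vec=[3, 3, 5]; VV[1]=max(VV[1],msg_vec) then VV[1][1]++ -> VV[1]=[3, 4, 5]
Event 7: SEND 2->0: VV[2][2]++ -> VV[2]=[1, 3, 6], msg_vec=[1, 3, 6]; VV[0]=max(VV[0],msg_vec) then VV[0][0]++ -> VV[0]=[4, 3, 6]
Final vectors: VV[0]=[4, 3, 6]; VV[1]=[3, 4, 5]; VV[2]=[1, 3, 6]

Answer: 3 4 5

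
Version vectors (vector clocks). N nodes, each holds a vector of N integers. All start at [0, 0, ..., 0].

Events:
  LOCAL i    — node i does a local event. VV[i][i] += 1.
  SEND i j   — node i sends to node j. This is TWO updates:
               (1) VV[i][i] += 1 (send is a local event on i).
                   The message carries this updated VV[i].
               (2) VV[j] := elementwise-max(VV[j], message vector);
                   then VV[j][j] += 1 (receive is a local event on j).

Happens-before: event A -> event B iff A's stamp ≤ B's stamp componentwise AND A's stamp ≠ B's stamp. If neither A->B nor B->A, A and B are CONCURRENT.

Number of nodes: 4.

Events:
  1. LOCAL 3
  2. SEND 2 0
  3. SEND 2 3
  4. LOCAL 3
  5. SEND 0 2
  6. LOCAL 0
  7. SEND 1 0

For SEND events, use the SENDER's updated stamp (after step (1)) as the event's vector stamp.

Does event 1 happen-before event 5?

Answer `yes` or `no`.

Initial: VV[0]=[0, 0, 0, 0]
Initial: VV[1]=[0, 0, 0, 0]
Initial: VV[2]=[0, 0, 0, 0]
Initial: VV[3]=[0, 0, 0, 0]
Event 1: LOCAL 3: VV[3][3]++ -> VV[3]=[0, 0, 0, 1]
Event 2: SEND 2->0: VV[2][2]++ -> VV[2]=[0, 0, 1, 0], msg_vec=[0, 0, 1, 0]; VV[0]=max(VV[0],msg_vec) then VV[0][0]++ -> VV[0]=[1, 0, 1, 0]
Event 3: SEND 2->3: VV[2][2]++ -> VV[2]=[0, 0, 2, 0], msg_vec=[0, 0, 2, 0]; VV[3]=max(VV[3],msg_vec) then VV[3][3]++ -> VV[3]=[0, 0, 2, 2]
Event 4: LOCAL 3: VV[3][3]++ -> VV[3]=[0, 0, 2, 3]
Event 5: SEND 0->2: VV[0][0]++ -> VV[0]=[2, 0, 1, 0], msg_vec=[2, 0, 1, 0]; VV[2]=max(VV[2],msg_vec) then VV[2][2]++ -> VV[2]=[2, 0, 3, 0]
Event 6: LOCAL 0: VV[0][0]++ -> VV[0]=[3, 0, 1, 0]
Event 7: SEND 1->0: VV[1][1]++ -> VV[1]=[0, 1, 0, 0], msg_vec=[0, 1, 0, 0]; VV[0]=max(VV[0],msg_vec) then VV[0][0]++ -> VV[0]=[4, 1, 1, 0]
Event 1 stamp: [0, 0, 0, 1]
Event 5 stamp: [2, 0, 1, 0]
[0, 0, 0, 1] <= [2, 0, 1, 0]? False. Equal? False. Happens-before: False

Answer: no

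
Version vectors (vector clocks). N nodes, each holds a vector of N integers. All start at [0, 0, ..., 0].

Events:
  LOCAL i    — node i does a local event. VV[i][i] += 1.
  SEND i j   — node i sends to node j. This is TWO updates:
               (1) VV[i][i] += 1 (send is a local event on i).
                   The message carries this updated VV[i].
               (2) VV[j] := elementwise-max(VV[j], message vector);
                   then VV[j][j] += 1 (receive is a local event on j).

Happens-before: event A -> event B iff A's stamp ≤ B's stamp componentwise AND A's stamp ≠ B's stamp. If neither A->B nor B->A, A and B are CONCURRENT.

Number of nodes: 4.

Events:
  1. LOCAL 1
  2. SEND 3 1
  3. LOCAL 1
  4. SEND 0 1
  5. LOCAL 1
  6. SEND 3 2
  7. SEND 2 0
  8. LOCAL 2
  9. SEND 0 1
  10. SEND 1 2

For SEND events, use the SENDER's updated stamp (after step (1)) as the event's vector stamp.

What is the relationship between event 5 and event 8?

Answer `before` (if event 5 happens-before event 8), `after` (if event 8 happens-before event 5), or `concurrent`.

Answer: concurrent

Derivation:
Initial: VV[0]=[0, 0, 0, 0]
Initial: VV[1]=[0, 0, 0, 0]
Initial: VV[2]=[0, 0, 0, 0]
Initial: VV[3]=[0, 0, 0, 0]
Event 1: LOCAL 1: VV[1][1]++ -> VV[1]=[0, 1, 0, 0]
Event 2: SEND 3->1: VV[3][3]++ -> VV[3]=[0, 0, 0, 1], msg_vec=[0, 0, 0, 1]; VV[1]=max(VV[1],msg_vec) then VV[1][1]++ -> VV[1]=[0, 2, 0, 1]
Event 3: LOCAL 1: VV[1][1]++ -> VV[1]=[0, 3, 0, 1]
Event 4: SEND 0->1: VV[0][0]++ -> VV[0]=[1, 0, 0, 0], msg_vec=[1, 0, 0, 0]; VV[1]=max(VV[1],msg_vec) then VV[1][1]++ -> VV[1]=[1, 4, 0, 1]
Event 5: LOCAL 1: VV[1][1]++ -> VV[1]=[1, 5, 0, 1]
Event 6: SEND 3->2: VV[3][3]++ -> VV[3]=[0, 0, 0, 2], msg_vec=[0, 0, 0, 2]; VV[2]=max(VV[2],msg_vec) then VV[2][2]++ -> VV[2]=[0, 0, 1, 2]
Event 7: SEND 2->0: VV[2][2]++ -> VV[2]=[0, 0, 2, 2], msg_vec=[0, 0, 2, 2]; VV[0]=max(VV[0],msg_vec) then VV[0][0]++ -> VV[0]=[2, 0, 2, 2]
Event 8: LOCAL 2: VV[2][2]++ -> VV[2]=[0, 0, 3, 2]
Event 9: SEND 0->1: VV[0][0]++ -> VV[0]=[3, 0, 2, 2], msg_vec=[3, 0, 2, 2]; VV[1]=max(VV[1],msg_vec) then VV[1][1]++ -> VV[1]=[3, 6, 2, 2]
Event 10: SEND 1->2: VV[1][1]++ -> VV[1]=[3, 7, 2, 2], msg_vec=[3, 7, 2, 2]; VV[2]=max(VV[2],msg_vec) then VV[2][2]++ -> VV[2]=[3, 7, 4, 2]
Event 5 stamp: [1, 5, 0, 1]
Event 8 stamp: [0, 0, 3, 2]
[1, 5, 0, 1] <= [0, 0, 3, 2]? False
[0, 0, 3, 2] <= [1, 5, 0, 1]? False
Relation: concurrent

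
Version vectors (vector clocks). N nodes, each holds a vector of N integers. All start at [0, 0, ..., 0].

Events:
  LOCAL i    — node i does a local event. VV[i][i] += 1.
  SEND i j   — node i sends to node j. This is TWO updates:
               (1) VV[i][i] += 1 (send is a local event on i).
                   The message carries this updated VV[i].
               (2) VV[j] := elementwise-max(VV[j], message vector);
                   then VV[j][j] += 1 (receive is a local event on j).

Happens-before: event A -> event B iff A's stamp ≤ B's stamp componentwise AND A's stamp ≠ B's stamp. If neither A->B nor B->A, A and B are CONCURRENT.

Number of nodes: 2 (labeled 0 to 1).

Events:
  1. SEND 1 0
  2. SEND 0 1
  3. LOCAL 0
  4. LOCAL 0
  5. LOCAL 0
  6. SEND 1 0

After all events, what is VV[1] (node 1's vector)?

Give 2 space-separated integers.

Initial: VV[0]=[0, 0]
Initial: VV[1]=[0, 0]
Event 1: SEND 1->0: VV[1][1]++ -> VV[1]=[0, 1], msg_vec=[0, 1]; VV[0]=max(VV[0],msg_vec) then VV[0][0]++ -> VV[0]=[1, 1]
Event 2: SEND 0->1: VV[0][0]++ -> VV[0]=[2, 1], msg_vec=[2, 1]; VV[1]=max(VV[1],msg_vec) then VV[1][1]++ -> VV[1]=[2, 2]
Event 3: LOCAL 0: VV[0][0]++ -> VV[0]=[3, 1]
Event 4: LOCAL 0: VV[0][0]++ -> VV[0]=[4, 1]
Event 5: LOCAL 0: VV[0][0]++ -> VV[0]=[5, 1]
Event 6: SEND 1->0: VV[1][1]++ -> VV[1]=[2, 3], msg_vec=[2, 3]; VV[0]=max(VV[0],msg_vec) then VV[0][0]++ -> VV[0]=[6, 3]
Final vectors: VV[0]=[6, 3]; VV[1]=[2, 3]

Answer: 2 3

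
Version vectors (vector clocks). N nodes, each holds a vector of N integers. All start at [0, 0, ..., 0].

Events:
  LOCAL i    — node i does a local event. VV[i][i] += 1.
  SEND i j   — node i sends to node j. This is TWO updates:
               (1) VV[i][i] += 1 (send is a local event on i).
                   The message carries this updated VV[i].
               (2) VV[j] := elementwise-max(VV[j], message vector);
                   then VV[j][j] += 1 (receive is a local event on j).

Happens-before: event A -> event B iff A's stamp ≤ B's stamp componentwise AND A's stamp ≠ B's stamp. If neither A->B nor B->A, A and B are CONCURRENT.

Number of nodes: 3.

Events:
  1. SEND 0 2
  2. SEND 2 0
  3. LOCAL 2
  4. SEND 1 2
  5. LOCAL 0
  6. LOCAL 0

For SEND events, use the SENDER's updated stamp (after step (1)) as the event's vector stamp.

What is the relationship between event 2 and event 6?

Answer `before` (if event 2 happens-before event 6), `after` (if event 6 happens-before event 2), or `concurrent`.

Answer: before

Derivation:
Initial: VV[0]=[0, 0, 0]
Initial: VV[1]=[0, 0, 0]
Initial: VV[2]=[0, 0, 0]
Event 1: SEND 0->2: VV[0][0]++ -> VV[0]=[1, 0, 0], msg_vec=[1, 0, 0]; VV[2]=max(VV[2],msg_vec) then VV[2][2]++ -> VV[2]=[1, 0, 1]
Event 2: SEND 2->0: VV[2][2]++ -> VV[2]=[1, 0, 2], msg_vec=[1, 0, 2]; VV[0]=max(VV[0],msg_vec) then VV[0][0]++ -> VV[0]=[2, 0, 2]
Event 3: LOCAL 2: VV[2][2]++ -> VV[2]=[1, 0, 3]
Event 4: SEND 1->2: VV[1][1]++ -> VV[1]=[0, 1, 0], msg_vec=[0, 1, 0]; VV[2]=max(VV[2],msg_vec) then VV[2][2]++ -> VV[2]=[1, 1, 4]
Event 5: LOCAL 0: VV[0][0]++ -> VV[0]=[3, 0, 2]
Event 6: LOCAL 0: VV[0][0]++ -> VV[0]=[4, 0, 2]
Event 2 stamp: [1, 0, 2]
Event 6 stamp: [4, 0, 2]
[1, 0, 2] <= [4, 0, 2]? True
[4, 0, 2] <= [1, 0, 2]? False
Relation: before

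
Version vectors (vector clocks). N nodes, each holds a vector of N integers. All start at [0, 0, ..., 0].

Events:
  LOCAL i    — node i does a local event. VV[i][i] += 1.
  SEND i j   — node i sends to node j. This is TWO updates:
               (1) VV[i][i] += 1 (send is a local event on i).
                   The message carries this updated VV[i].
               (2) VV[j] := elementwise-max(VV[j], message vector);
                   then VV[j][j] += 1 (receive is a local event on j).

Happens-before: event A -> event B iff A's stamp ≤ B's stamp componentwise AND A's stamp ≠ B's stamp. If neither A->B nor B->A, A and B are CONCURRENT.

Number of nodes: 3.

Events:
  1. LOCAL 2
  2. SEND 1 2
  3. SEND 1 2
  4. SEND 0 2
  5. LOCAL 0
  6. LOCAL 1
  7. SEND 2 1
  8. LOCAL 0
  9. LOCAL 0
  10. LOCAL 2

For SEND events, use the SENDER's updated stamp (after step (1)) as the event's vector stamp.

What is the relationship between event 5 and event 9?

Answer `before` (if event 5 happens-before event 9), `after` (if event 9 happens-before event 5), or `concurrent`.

Answer: before

Derivation:
Initial: VV[0]=[0, 0, 0]
Initial: VV[1]=[0, 0, 0]
Initial: VV[2]=[0, 0, 0]
Event 1: LOCAL 2: VV[2][2]++ -> VV[2]=[0, 0, 1]
Event 2: SEND 1->2: VV[1][1]++ -> VV[1]=[0, 1, 0], msg_vec=[0, 1, 0]; VV[2]=max(VV[2],msg_vec) then VV[2][2]++ -> VV[2]=[0, 1, 2]
Event 3: SEND 1->2: VV[1][1]++ -> VV[1]=[0, 2, 0], msg_vec=[0, 2, 0]; VV[2]=max(VV[2],msg_vec) then VV[2][2]++ -> VV[2]=[0, 2, 3]
Event 4: SEND 0->2: VV[0][0]++ -> VV[0]=[1, 0, 0], msg_vec=[1, 0, 0]; VV[2]=max(VV[2],msg_vec) then VV[2][2]++ -> VV[2]=[1, 2, 4]
Event 5: LOCAL 0: VV[0][0]++ -> VV[0]=[2, 0, 0]
Event 6: LOCAL 1: VV[1][1]++ -> VV[1]=[0, 3, 0]
Event 7: SEND 2->1: VV[2][2]++ -> VV[2]=[1, 2, 5], msg_vec=[1, 2, 5]; VV[1]=max(VV[1],msg_vec) then VV[1][1]++ -> VV[1]=[1, 4, 5]
Event 8: LOCAL 0: VV[0][0]++ -> VV[0]=[3, 0, 0]
Event 9: LOCAL 0: VV[0][0]++ -> VV[0]=[4, 0, 0]
Event 10: LOCAL 2: VV[2][2]++ -> VV[2]=[1, 2, 6]
Event 5 stamp: [2, 0, 0]
Event 9 stamp: [4, 0, 0]
[2, 0, 0] <= [4, 0, 0]? True
[4, 0, 0] <= [2, 0, 0]? False
Relation: before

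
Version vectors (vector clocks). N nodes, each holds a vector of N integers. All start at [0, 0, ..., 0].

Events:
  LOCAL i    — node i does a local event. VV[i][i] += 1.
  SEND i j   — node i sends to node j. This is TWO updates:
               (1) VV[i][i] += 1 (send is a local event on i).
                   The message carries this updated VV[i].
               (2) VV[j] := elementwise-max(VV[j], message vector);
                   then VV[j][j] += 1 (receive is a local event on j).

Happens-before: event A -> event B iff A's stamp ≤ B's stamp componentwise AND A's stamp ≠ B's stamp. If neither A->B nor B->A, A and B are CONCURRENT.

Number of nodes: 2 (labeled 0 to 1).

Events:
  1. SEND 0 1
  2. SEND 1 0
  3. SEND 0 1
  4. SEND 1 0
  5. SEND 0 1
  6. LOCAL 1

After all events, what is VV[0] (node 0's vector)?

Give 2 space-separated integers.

Answer: 5 4

Derivation:
Initial: VV[0]=[0, 0]
Initial: VV[1]=[0, 0]
Event 1: SEND 0->1: VV[0][0]++ -> VV[0]=[1, 0], msg_vec=[1, 0]; VV[1]=max(VV[1],msg_vec) then VV[1][1]++ -> VV[1]=[1, 1]
Event 2: SEND 1->0: VV[1][1]++ -> VV[1]=[1, 2], msg_vec=[1, 2]; VV[0]=max(VV[0],msg_vec) then VV[0][0]++ -> VV[0]=[2, 2]
Event 3: SEND 0->1: VV[0][0]++ -> VV[0]=[3, 2], msg_vec=[3, 2]; VV[1]=max(VV[1],msg_vec) then VV[1][1]++ -> VV[1]=[3, 3]
Event 4: SEND 1->0: VV[1][1]++ -> VV[1]=[3, 4], msg_vec=[3, 4]; VV[0]=max(VV[0],msg_vec) then VV[0][0]++ -> VV[0]=[4, 4]
Event 5: SEND 0->1: VV[0][0]++ -> VV[0]=[5, 4], msg_vec=[5, 4]; VV[1]=max(VV[1],msg_vec) then VV[1][1]++ -> VV[1]=[5, 5]
Event 6: LOCAL 1: VV[1][1]++ -> VV[1]=[5, 6]
Final vectors: VV[0]=[5, 4]; VV[1]=[5, 6]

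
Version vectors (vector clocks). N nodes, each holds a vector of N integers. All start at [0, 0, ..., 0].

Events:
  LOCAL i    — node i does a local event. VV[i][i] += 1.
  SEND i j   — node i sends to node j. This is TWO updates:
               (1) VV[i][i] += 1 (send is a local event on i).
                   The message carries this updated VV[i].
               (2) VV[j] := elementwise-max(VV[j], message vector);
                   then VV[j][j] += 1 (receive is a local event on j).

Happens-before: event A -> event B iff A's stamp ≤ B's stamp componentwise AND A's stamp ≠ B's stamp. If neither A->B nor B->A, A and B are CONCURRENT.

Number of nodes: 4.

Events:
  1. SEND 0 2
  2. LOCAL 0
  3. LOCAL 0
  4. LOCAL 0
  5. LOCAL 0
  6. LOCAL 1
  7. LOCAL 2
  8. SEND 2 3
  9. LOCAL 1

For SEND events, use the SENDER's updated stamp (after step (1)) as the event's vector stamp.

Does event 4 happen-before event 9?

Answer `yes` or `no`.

Answer: no

Derivation:
Initial: VV[0]=[0, 0, 0, 0]
Initial: VV[1]=[0, 0, 0, 0]
Initial: VV[2]=[0, 0, 0, 0]
Initial: VV[3]=[0, 0, 0, 0]
Event 1: SEND 0->2: VV[0][0]++ -> VV[0]=[1, 0, 0, 0], msg_vec=[1, 0, 0, 0]; VV[2]=max(VV[2],msg_vec) then VV[2][2]++ -> VV[2]=[1, 0, 1, 0]
Event 2: LOCAL 0: VV[0][0]++ -> VV[0]=[2, 0, 0, 0]
Event 3: LOCAL 0: VV[0][0]++ -> VV[0]=[3, 0, 0, 0]
Event 4: LOCAL 0: VV[0][0]++ -> VV[0]=[4, 0, 0, 0]
Event 5: LOCAL 0: VV[0][0]++ -> VV[0]=[5, 0, 0, 0]
Event 6: LOCAL 1: VV[1][1]++ -> VV[1]=[0, 1, 0, 0]
Event 7: LOCAL 2: VV[2][2]++ -> VV[2]=[1, 0, 2, 0]
Event 8: SEND 2->3: VV[2][2]++ -> VV[2]=[1, 0, 3, 0], msg_vec=[1, 0, 3, 0]; VV[3]=max(VV[3],msg_vec) then VV[3][3]++ -> VV[3]=[1, 0, 3, 1]
Event 9: LOCAL 1: VV[1][1]++ -> VV[1]=[0, 2, 0, 0]
Event 4 stamp: [4, 0, 0, 0]
Event 9 stamp: [0, 2, 0, 0]
[4, 0, 0, 0] <= [0, 2, 0, 0]? False. Equal? False. Happens-before: False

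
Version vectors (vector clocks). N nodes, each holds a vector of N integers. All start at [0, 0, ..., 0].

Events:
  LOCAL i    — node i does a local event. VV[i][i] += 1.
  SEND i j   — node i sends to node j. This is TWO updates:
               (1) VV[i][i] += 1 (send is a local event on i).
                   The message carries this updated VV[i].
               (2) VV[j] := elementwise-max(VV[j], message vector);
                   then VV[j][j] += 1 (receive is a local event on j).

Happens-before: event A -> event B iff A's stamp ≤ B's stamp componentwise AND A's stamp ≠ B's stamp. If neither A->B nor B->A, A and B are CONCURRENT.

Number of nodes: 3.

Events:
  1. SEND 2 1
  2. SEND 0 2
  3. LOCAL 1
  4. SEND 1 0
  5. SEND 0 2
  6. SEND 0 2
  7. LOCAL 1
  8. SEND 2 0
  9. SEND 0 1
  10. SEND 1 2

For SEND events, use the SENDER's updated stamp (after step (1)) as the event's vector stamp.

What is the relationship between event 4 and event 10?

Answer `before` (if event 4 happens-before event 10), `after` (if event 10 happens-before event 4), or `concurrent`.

Initial: VV[0]=[0, 0, 0]
Initial: VV[1]=[0, 0, 0]
Initial: VV[2]=[0, 0, 0]
Event 1: SEND 2->1: VV[2][2]++ -> VV[2]=[0, 0, 1], msg_vec=[0, 0, 1]; VV[1]=max(VV[1],msg_vec) then VV[1][1]++ -> VV[1]=[0, 1, 1]
Event 2: SEND 0->2: VV[0][0]++ -> VV[0]=[1, 0, 0], msg_vec=[1, 0, 0]; VV[2]=max(VV[2],msg_vec) then VV[2][2]++ -> VV[2]=[1, 0, 2]
Event 3: LOCAL 1: VV[1][1]++ -> VV[1]=[0, 2, 1]
Event 4: SEND 1->0: VV[1][1]++ -> VV[1]=[0, 3, 1], msg_vec=[0, 3, 1]; VV[0]=max(VV[0],msg_vec) then VV[0][0]++ -> VV[0]=[2, 3, 1]
Event 5: SEND 0->2: VV[0][0]++ -> VV[0]=[3, 3, 1], msg_vec=[3, 3, 1]; VV[2]=max(VV[2],msg_vec) then VV[2][2]++ -> VV[2]=[3, 3, 3]
Event 6: SEND 0->2: VV[0][0]++ -> VV[0]=[4, 3, 1], msg_vec=[4, 3, 1]; VV[2]=max(VV[2],msg_vec) then VV[2][2]++ -> VV[2]=[4, 3, 4]
Event 7: LOCAL 1: VV[1][1]++ -> VV[1]=[0, 4, 1]
Event 8: SEND 2->0: VV[2][2]++ -> VV[2]=[4, 3, 5], msg_vec=[4, 3, 5]; VV[0]=max(VV[0],msg_vec) then VV[0][0]++ -> VV[0]=[5, 3, 5]
Event 9: SEND 0->1: VV[0][0]++ -> VV[0]=[6, 3, 5], msg_vec=[6, 3, 5]; VV[1]=max(VV[1],msg_vec) then VV[1][1]++ -> VV[1]=[6, 5, 5]
Event 10: SEND 1->2: VV[1][1]++ -> VV[1]=[6, 6, 5], msg_vec=[6, 6, 5]; VV[2]=max(VV[2],msg_vec) then VV[2][2]++ -> VV[2]=[6, 6, 6]
Event 4 stamp: [0, 3, 1]
Event 10 stamp: [6, 6, 5]
[0, 3, 1] <= [6, 6, 5]? True
[6, 6, 5] <= [0, 3, 1]? False
Relation: before

Answer: before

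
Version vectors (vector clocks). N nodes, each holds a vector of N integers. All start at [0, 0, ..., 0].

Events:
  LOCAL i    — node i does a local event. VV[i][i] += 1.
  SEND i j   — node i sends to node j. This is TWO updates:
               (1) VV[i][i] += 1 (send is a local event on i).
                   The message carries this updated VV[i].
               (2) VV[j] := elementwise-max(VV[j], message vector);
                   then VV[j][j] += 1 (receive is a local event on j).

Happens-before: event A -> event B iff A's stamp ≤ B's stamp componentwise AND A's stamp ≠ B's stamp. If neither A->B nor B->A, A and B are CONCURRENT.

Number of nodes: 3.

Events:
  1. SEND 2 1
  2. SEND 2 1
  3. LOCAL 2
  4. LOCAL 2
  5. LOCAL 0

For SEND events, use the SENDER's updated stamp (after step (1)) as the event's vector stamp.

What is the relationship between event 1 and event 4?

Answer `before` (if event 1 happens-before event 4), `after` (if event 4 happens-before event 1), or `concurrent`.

Initial: VV[0]=[0, 0, 0]
Initial: VV[1]=[0, 0, 0]
Initial: VV[2]=[0, 0, 0]
Event 1: SEND 2->1: VV[2][2]++ -> VV[2]=[0, 0, 1], msg_vec=[0, 0, 1]; VV[1]=max(VV[1],msg_vec) then VV[1][1]++ -> VV[1]=[0, 1, 1]
Event 2: SEND 2->1: VV[2][2]++ -> VV[2]=[0, 0, 2], msg_vec=[0, 0, 2]; VV[1]=max(VV[1],msg_vec) then VV[1][1]++ -> VV[1]=[0, 2, 2]
Event 3: LOCAL 2: VV[2][2]++ -> VV[2]=[0, 0, 3]
Event 4: LOCAL 2: VV[2][2]++ -> VV[2]=[0, 0, 4]
Event 5: LOCAL 0: VV[0][0]++ -> VV[0]=[1, 0, 0]
Event 1 stamp: [0, 0, 1]
Event 4 stamp: [0, 0, 4]
[0, 0, 1] <= [0, 0, 4]? True
[0, 0, 4] <= [0, 0, 1]? False
Relation: before

Answer: before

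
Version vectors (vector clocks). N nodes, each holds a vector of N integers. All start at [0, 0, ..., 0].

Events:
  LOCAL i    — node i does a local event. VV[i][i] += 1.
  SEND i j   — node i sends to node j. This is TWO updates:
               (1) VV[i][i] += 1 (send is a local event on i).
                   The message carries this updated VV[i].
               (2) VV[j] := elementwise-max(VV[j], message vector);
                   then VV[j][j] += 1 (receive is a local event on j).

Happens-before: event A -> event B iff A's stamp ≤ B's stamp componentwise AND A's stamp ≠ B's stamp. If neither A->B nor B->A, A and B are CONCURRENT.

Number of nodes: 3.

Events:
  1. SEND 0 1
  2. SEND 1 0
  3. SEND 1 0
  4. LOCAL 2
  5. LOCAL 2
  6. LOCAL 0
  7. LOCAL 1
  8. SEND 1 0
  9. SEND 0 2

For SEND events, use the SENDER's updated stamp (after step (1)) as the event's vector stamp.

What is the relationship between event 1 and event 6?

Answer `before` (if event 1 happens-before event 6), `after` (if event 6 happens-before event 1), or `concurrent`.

Initial: VV[0]=[0, 0, 0]
Initial: VV[1]=[0, 0, 0]
Initial: VV[2]=[0, 0, 0]
Event 1: SEND 0->1: VV[0][0]++ -> VV[0]=[1, 0, 0], msg_vec=[1, 0, 0]; VV[1]=max(VV[1],msg_vec) then VV[1][1]++ -> VV[1]=[1, 1, 0]
Event 2: SEND 1->0: VV[1][1]++ -> VV[1]=[1, 2, 0], msg_vec=[1, 2, 0]; VV[0]=max(VV[0],msg_vec) then VV[0][0]++ -> VV[0]=[2, 2, 0]
Event 3: SEND 1->0: VV[1][1]++ -> VV[1]=[1, 3, 0], msg_vec=[1, 3, 0]; VV[0]=max(VV[0],msg_vec) then VV[0][0]++ -> VV[0]=[3, 3, 0]
Event 4: LOCAL 2: VV[2][2]++ -> VV[2]=[0, 0, 1]
Event 5: LOCAL 2: VV[2][2]++ -> VV[2]=[0, 0, 2]
Event 6: LOCAL 0: VV[0][0]++ -> VV[0]=[4, 3, 0]
Event 7: LOCAL 1: VV[1][1]++ -> VV[1]=[1, 4, 0]
Event 8: SEND 1->0: VV[1][1]++ -> VV[1]=[1, 5, 0], msg_vec=[1, 5, 0]; VV[0]=max(VV[0],msg_vec) then VV[0][0]++ -> VV[0]=[5, 5, 0]
Event 9: SEND 0->2: VV[0][0]++ -> VV[0]=[6, 5, 0], msg_vec=[6, 5, 0]; VV[2]=max(VV[2],msg_vec) then VV[2][2]++ -> VV[2]=[6, 5, 3]
Event 1 stamp: [1, 0, 0]
Event 6 stamp: [4, 3, 0]
[1, 0, 0] <= [4, 3, 0]? True
[4, 3, 0] <= [1, 0, 0]? False
Relation: before

Answer: before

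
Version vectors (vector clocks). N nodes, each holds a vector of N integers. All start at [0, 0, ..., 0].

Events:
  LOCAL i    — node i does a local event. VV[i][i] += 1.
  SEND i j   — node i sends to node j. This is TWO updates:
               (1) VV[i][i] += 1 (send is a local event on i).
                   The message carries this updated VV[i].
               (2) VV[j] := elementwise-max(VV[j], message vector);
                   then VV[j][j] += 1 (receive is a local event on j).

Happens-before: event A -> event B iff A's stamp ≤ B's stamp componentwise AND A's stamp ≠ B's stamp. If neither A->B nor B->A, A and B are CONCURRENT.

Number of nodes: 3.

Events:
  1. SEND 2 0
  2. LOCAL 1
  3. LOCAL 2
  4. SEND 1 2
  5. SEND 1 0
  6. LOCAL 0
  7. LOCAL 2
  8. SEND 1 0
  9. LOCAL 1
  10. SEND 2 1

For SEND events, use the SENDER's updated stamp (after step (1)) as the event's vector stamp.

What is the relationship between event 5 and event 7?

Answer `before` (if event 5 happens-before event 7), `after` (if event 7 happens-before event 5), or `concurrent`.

Answer: concurrent

Derivation:
Initial: VV[0]=[0, 0, 0]
Initial: VV[1]=[0, 0, 0]
Initial: VV[2]=[0, 0, 0]
Event 1: SEND 2->0: VV[2][2]++ -> VV[2]=[0, 0, 1], msg_vec=[0, 0, 1]; VV[0]=max(VV[0],msg_vec) then VV[0][0]++ -> VV[0]=[1, 0, 1]
Event 2: LOCAL 1: VV[1][1]++ -> VV[1]=[0, 1, 0]
Event 3: LOCAL 2: VV[2][2]++ -> VV[2]=[0, 0, 2]
Event 4: SEND 1->2: VV[1][1]++ -> VV[1]=[0, 2, 0], msg_vec=[0, 2, 0]; VV[2]=max(VV[2],msg_vec) then VV[2][2]++ -> VV[2]=[0, 2, 3]
Event 5: SEND 1->0: VV[1][1]++ -> VV[1]=[0, 3, 0], msg_vec=[0, 3, 0]; VV[0]=max(VV[0],msg_vec) then VV[0][0]++ -> VV[0]=[2, 3, 1]
Event 6: LOCAL 0: VV[0][0]++ -> VV[0]=[3, 3, 1]
Event 7: LOCAL 2: VV[2][2]++ -> VV[2]=[0, 2, 4]
Event 8: SEND 1->0: VV[1][1]++ -> VV[1]=[0, 4, 0], msg_vec=[0, 4, 0]; VV[0]=max(VV[0],msg_vec) then VV[0][0]++ -> VV[0]=[4, 4, 1]
Event 9: LOCAL 1: VV[1][1]++ -> VV[1]=[0, 5, 0]
Event 10: SEND 2->1: VV[2][2]++ -> VV[2]=[0, 2, 5], msg_vec=[0, 2, 5]; VV[1]=max(VV[1],msg_vec) then VV[1][1]++ -> VV[1]=[0, 6, 5]
Event 5 stamp: [0, 3, 0]
Event 7 stamp: [0, 2, 4]
[0, 3, 0] <= [0, 2, 4]? False
[0, 2, 4] <= [0, 3, 0]? False
Relation: concurrent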